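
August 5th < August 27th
True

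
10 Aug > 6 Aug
True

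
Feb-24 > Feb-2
True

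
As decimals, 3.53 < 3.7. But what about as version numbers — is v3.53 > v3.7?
True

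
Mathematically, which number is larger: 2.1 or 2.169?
2.169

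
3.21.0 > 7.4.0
False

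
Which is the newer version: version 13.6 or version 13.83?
version 13.83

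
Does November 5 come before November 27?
Yes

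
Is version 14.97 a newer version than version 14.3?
Yes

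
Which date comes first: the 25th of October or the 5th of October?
the 5th of October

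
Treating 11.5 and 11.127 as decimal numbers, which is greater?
11.5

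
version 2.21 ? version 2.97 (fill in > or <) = <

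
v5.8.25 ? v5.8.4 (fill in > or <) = >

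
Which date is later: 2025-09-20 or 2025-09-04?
2025-09-20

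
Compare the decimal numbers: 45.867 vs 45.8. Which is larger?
45.867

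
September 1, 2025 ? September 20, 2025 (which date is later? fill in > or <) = <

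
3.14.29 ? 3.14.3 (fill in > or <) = >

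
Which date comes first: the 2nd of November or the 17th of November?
the 2nd of November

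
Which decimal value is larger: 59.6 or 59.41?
59.6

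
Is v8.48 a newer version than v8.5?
Yes. Version numbers are compared segment by segment as integers, not as decimals: minor version 48 > 5, so v8.48 > v8.5 (even though the decimal 8.48 < 8.5).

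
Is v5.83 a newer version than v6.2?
No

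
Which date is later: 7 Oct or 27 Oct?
27 Oct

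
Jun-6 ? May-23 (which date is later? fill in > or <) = >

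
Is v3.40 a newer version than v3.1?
Yes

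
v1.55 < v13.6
True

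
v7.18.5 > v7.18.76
False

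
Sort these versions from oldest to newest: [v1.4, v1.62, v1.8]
[v1.4, v1.8, v1.62]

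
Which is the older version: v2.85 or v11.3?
v2.85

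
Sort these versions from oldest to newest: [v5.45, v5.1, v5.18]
[v5.1, v5.18, v5.45]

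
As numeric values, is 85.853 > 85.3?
True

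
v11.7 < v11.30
True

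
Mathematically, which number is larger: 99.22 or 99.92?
99.92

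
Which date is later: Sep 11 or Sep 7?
Sep 11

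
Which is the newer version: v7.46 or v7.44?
v7.46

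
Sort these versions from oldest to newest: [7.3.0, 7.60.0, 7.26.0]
[7.3.0, 7.26.0, 7.60.0]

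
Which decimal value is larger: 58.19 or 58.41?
58.41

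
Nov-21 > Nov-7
True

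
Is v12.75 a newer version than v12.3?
Yes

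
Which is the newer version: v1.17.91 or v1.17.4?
v1.17.91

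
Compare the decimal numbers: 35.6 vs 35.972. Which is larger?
35.972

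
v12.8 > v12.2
True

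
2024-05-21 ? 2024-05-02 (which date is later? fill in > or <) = >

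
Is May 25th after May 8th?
Yes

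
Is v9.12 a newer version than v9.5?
Yes. Version numbers are compared segment by segment as integers, not as decimals: minor version 12 > 5, so v9.12 > v9.5 (even though the decimal 9.12 < 9.5).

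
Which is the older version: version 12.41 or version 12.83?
version 12.41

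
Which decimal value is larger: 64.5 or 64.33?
64.5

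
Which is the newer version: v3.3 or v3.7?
v3.7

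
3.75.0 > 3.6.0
True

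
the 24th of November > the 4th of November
True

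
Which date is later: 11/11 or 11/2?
11/11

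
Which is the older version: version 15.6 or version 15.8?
version 15.6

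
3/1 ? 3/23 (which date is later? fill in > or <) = <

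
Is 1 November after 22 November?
No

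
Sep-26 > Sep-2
True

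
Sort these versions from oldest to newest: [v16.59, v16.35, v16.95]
[v16.35, v16.59, v16.95]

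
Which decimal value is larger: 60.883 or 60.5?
60.883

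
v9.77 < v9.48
False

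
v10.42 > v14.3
False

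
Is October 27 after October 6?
Yes. Day 27 comes after day 6 in October — this is a date comparison, not a decimal one (the decimal 10.27 would be smaller than 10.6).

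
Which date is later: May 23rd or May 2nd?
May 23rd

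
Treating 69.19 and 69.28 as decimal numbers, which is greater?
69.28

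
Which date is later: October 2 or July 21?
October 2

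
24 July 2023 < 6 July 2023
False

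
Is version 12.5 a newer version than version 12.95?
No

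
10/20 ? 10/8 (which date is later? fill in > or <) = >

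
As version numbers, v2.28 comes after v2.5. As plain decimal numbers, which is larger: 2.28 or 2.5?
2.5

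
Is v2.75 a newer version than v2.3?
Yes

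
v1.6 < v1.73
True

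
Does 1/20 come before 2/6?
Yes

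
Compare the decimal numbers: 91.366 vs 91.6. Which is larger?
91.6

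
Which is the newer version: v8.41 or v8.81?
v8.81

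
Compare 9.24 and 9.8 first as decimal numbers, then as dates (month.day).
As decimals: 9.24 < 9.8. As dates: 9/24 is later than 9/8 (day 24 > day 8).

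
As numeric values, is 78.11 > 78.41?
False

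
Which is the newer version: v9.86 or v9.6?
v9.86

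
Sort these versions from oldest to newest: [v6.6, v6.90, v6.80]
[v6.6, v6.80, v6.90]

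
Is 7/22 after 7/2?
Yes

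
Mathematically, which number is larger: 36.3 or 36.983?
36.983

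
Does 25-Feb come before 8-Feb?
No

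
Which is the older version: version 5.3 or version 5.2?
version 5.2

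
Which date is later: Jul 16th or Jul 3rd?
Jul 16th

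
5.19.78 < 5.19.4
False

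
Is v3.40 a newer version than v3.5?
Yes. Version numbers are compared segment by segment as integers, not as decimals: minor version 40 > 5, so v3.40 > v3.5 (even though the decimal 3.40 < 3.5).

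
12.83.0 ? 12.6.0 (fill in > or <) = >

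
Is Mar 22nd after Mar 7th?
Yes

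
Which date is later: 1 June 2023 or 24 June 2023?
24 June 2023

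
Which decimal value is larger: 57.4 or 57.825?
57.825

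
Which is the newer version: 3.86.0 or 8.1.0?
8.1.0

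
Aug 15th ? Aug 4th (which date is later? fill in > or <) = >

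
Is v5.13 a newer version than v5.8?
Yes. Version numbers are compared segment by segment as integers, not as decimals: minor version 13 > 8, so v5.13 > v5.8 (even though the decimal 5.13 < 5.8).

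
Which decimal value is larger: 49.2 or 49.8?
49.8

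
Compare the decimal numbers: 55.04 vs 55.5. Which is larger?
55.5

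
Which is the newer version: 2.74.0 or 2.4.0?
2.74.0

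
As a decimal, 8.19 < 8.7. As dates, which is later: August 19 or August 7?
August 19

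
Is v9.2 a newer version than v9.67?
No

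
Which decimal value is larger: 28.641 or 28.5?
28.641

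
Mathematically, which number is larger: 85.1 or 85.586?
85.586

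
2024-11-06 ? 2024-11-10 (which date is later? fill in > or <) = <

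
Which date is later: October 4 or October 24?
October 24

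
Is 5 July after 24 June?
Yes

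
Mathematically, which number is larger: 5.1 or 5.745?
5.745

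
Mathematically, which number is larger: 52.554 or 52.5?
52.554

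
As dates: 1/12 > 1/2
True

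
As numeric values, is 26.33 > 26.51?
False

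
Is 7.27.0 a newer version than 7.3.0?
Yes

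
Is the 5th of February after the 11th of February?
No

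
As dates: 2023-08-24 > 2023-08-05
True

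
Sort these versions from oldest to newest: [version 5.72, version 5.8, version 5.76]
[version 5.8, version 5.72, version 5.76]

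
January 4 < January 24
True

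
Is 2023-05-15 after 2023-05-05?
Yes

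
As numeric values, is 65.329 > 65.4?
False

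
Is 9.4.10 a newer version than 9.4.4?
Yes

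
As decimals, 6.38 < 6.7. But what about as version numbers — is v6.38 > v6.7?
True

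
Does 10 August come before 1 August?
No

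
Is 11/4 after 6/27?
Yes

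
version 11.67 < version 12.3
True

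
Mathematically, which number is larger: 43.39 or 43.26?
43.39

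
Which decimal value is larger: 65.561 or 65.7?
65.7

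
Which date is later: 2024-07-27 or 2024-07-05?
2024-07-27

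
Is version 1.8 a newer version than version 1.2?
Yes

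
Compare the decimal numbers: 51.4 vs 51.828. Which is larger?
51.828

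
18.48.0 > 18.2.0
True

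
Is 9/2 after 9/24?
No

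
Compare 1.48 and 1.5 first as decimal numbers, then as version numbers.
As decimals: 1.48 < 1.5. As versions: v1.48 > v1.5 (minor version 48 > 5).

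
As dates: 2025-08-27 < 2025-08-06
False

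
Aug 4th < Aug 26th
True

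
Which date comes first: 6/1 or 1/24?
1/24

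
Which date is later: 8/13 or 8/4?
8/13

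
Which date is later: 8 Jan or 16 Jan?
16 Jan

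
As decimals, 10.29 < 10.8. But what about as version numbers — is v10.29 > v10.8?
True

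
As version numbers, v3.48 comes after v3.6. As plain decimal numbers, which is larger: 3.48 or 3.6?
3.6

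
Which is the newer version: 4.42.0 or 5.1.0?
5.1.0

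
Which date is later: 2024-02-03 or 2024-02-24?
2024-02-24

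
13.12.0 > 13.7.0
True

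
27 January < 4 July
True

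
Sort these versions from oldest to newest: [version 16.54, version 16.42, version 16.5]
[version 16.5, version 16.42, version 16.54]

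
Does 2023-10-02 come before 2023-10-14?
Yes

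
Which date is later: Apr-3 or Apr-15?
Apr-15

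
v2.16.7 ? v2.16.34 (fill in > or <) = <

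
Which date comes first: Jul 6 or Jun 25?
Jun 25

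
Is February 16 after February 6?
Yes. Day 16 comes after day 6 in February — this is a date comparison, not a decimal one (the decimal 2.16 would be smaller than 2.6).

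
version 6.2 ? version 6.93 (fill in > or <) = <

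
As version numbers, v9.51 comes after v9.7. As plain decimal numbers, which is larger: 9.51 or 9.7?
9.7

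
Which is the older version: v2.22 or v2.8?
v2.8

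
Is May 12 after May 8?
Yes. Day 12 comes after day 8 in May — this is a date comparison, not a decimal one (the decimal 5.12 would be smaller than 5.8).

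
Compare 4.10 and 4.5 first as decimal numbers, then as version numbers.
As decimals: 4.10 < 4.5. As versions: v4.10 > v4.5 (minor version 10 > 5).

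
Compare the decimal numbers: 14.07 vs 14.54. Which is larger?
14.54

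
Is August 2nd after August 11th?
No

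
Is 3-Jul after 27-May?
Yes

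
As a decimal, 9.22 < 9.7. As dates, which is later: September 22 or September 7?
September 22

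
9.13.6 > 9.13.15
False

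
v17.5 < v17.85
True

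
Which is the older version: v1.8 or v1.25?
v1.8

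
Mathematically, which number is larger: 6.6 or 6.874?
6.874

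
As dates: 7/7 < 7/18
True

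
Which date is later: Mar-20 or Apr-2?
Apr-2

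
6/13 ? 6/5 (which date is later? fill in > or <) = >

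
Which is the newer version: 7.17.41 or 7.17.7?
7.17.41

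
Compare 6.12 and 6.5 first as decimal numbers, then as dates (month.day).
As decimals: 6.12 < 6.5. As dates: 6/12 is later than 6/5 (day 12 > day 5).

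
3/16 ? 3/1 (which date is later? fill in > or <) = >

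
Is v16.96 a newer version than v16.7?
Yes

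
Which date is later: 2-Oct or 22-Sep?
2-Oct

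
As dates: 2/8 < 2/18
True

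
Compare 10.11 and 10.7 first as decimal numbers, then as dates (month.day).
As decimals: 10.11 < 10.7. As dates: 10/11 is later than 10/7 (day 11 > day 7).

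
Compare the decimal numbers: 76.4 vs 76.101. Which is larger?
76.4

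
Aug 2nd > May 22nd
True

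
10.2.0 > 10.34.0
False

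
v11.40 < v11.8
False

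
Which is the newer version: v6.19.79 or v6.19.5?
v6.19.79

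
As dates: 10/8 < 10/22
True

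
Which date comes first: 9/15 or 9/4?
9/4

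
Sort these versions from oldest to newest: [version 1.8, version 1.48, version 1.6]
[version 1.6, version 1.8, version 1.48]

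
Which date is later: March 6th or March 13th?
March 13th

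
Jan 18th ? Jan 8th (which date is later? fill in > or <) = >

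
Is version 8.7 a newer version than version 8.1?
Yes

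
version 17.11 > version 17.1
True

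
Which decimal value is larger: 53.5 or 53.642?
53.642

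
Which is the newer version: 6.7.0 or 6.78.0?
6.78.0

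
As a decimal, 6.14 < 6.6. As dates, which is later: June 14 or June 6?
June 14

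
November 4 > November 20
False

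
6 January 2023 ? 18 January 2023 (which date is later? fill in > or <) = <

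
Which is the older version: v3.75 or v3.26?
v3.26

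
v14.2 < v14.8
True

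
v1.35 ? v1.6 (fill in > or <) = >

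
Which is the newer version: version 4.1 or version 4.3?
version 4.3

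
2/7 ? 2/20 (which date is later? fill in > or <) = <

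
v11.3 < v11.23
True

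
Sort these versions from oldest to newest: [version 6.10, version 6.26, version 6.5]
[version 6.5, version 6.10, version 6.26]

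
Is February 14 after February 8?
Yes. Day 14 comes after day 8 in February — this is a date comparison, not a decimal one (the decimal 2.14 would be smaller than 2.8).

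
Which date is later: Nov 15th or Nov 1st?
Nov 15th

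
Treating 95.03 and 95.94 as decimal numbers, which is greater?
95.94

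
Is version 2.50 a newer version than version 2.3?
Yes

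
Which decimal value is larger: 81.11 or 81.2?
81.2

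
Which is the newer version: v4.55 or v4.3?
v4.55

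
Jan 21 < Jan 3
False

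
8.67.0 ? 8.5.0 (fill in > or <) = >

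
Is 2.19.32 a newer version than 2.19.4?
Yes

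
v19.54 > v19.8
True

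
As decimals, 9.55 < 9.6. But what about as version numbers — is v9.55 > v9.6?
True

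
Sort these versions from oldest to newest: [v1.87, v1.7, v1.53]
[v1.7, v1.53, v1.87]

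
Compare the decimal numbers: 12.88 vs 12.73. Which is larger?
12.88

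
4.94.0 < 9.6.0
True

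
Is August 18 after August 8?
Yes. Day 18 comes after day 8 in August — this is a date comparison, not a decimal one (the decimal 8.18 would be smaller than 8.8).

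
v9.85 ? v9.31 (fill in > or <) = >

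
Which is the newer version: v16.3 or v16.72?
v16.72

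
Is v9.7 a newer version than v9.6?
Yes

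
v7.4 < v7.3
False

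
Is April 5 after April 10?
No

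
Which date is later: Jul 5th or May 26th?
Jul 5th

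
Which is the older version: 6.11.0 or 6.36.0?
6.11.0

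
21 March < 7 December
True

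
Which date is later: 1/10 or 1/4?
1/10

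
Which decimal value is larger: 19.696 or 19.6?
19.696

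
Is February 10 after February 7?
Yes. Day 10 comes after day 7 in February — this is a date comparison, not a decimal one (the decimal 2.10 would be smaller than 2.7).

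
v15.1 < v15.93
True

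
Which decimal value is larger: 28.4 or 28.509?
28.509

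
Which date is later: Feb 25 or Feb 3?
Feb 25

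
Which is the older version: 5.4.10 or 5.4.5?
5.4.5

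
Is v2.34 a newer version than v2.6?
Yes. Version numbers are compared segment by segment as integers, not as decimals: minor version 34 > 6, so v2.34 > v2.6 (even though the decimal 2.34 < 2.6).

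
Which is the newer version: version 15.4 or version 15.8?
version 15.8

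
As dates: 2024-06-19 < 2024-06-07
False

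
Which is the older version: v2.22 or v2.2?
v2.2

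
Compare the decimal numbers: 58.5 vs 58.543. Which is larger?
58.543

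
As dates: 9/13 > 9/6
True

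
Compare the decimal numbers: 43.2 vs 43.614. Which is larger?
43.614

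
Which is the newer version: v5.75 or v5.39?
v5.75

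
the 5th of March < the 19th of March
True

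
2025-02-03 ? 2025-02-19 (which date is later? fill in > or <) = <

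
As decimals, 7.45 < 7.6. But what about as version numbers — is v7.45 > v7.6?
True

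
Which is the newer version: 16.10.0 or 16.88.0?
16.88.0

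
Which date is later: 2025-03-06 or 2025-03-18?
2025-03-18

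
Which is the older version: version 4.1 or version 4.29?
version 4.1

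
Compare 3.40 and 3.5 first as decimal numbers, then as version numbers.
As decimals: 3.40 < 3.5. As versions: v3.40 > v3.5 (minor version 40 > 5).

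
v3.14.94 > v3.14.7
True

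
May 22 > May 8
True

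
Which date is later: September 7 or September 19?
September 19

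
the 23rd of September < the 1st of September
False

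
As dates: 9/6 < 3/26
False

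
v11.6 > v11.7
False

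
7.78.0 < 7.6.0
False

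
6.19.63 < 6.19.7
False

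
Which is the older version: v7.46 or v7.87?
v7.46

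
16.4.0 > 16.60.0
False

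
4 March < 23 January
False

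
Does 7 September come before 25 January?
No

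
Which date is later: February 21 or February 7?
February 21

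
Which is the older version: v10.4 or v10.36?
v10.4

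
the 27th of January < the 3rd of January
False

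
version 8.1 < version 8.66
True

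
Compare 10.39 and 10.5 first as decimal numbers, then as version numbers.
As decimals: 10.39 < 10.5. As versions: v10.39 > v10.5 (minor version 39 > 5).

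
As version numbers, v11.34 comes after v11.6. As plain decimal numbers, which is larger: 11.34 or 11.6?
11.6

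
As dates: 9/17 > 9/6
True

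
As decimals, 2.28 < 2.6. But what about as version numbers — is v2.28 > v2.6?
True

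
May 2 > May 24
False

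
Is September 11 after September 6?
Yes. Day 11 comes after day 6 in September — this is a date comparison, not a decimal one (the decimal 9.11 would be smaller than 9.6).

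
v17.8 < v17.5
False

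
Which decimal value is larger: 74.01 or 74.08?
74.08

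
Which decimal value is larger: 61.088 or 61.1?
61.1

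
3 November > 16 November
False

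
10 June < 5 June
False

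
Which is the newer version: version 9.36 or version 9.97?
version 9.97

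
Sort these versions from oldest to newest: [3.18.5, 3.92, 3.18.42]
[3.18.5, 3.18.42, 3.92]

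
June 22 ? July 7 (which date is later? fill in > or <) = <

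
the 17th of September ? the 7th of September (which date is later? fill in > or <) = >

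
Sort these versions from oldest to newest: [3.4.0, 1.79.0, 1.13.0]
[1.13.0, 1.79.0, 3.4.0]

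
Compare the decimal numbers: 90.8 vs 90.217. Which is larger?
90.8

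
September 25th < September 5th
False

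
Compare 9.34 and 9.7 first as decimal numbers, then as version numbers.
As decimals: 9.34 < 9.7. As versions: v9.34 > v9.7 (minor version 34 > 7).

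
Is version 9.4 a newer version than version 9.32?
No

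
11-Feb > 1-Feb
True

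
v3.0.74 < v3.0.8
False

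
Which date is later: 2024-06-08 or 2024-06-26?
2024-06-26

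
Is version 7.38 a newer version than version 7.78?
No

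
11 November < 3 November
False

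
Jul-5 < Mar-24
False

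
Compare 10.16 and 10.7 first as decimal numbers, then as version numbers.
As decimals: 10.16 < 10.7. As versions: v10.16 > v10.7 (minor version 16 > 7).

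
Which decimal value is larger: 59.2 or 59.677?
59.677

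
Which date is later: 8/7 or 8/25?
8/25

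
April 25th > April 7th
True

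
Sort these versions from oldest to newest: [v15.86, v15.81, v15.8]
[v15.8, v15.81, v15.86]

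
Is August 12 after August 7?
Yes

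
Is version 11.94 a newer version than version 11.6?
Yes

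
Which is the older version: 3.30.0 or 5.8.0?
3.30.0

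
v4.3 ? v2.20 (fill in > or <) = >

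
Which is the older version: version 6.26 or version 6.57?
version 6.26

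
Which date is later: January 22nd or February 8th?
February 8th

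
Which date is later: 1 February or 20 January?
1 February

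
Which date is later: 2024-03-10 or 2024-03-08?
2024-03-10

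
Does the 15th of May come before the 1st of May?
No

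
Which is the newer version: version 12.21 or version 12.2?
version 12.21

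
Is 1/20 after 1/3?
Yes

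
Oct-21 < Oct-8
False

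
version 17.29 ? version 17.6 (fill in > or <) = >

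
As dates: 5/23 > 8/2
False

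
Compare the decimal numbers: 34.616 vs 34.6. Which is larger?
34.616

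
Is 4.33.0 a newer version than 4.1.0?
Yes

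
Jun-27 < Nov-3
True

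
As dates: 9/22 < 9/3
False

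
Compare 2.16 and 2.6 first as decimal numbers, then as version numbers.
As decimals: 2.16 < 2.6. As versions: v2.16 > v2.6 (minor version 16 > 6).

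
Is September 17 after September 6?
Yes. Day 17 comes after day 6 in September — this is a date comparison, not a decimal one (the decimal 9.17 would be smaller than 9.6).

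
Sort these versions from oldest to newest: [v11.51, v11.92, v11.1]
[v11.1, v11.51, v11.92]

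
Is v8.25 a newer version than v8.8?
Yes. Version numbers are compared segment by segment as integers, not as decimals: minor version 25 > 8, so v8.25 > v8.8 (even though the decimal 8.25 < 8.8).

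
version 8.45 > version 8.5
True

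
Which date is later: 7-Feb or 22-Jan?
7-Feb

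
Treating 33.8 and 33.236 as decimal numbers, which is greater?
33.8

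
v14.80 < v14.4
False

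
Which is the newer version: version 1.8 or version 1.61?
version 1.61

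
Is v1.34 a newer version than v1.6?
Yes. Version numbers are compared segment by segment as integers, not as decimals: minor version 34 > 6, so v1.34 > v1.6 (even though the decimal 1.34 < 1.6).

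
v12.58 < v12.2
False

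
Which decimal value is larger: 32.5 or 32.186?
32.5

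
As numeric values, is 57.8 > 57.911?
False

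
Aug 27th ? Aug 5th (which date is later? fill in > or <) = >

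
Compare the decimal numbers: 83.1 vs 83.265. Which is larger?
83.265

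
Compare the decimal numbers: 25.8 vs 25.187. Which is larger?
25.8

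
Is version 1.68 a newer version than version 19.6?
No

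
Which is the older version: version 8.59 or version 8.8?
version 8.8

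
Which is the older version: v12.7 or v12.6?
v12.6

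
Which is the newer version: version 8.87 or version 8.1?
version 8.87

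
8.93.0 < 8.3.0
False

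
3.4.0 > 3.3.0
True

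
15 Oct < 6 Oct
False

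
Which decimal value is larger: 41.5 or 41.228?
41.5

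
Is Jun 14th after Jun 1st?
Yes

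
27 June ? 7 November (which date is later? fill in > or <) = <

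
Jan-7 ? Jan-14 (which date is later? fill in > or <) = <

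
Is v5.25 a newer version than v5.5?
Yes. Version numbers are compared segment by segment as integers, not as decimals: minor version 25 > 5, so v5.25 > v5.5 (even though the decimal 5.25 < 5.5).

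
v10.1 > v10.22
False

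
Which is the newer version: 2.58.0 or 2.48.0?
2.58.0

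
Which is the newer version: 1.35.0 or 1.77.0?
1.77.0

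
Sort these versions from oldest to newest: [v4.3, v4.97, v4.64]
[v4.3, v4.64, v4.97]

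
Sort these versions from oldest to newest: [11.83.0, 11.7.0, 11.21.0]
[11.7.0, 11.21.0, 11.83.0]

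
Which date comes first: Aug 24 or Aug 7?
Aug 7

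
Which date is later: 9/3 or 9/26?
9/26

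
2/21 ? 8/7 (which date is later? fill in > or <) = <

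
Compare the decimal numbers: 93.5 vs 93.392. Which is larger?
93.5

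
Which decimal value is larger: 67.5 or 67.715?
67.715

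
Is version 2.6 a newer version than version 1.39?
Yes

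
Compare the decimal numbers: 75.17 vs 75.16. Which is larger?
75.17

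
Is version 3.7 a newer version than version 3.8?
No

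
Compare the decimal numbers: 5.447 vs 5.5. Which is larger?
5.5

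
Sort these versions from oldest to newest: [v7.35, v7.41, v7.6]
[v7.6, v7.35, v7.41]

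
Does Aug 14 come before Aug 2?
No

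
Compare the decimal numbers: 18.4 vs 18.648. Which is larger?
18.648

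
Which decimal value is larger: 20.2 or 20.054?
20.2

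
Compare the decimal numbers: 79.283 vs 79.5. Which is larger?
79.5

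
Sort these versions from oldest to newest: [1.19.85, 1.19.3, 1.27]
[1.19.3, 1.19.85, 1.27]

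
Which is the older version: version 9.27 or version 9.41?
version 9.27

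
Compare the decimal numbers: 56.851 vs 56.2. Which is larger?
56.851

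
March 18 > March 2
True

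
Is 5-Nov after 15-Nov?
No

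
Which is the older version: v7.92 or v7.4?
v7.4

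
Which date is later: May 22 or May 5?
May 22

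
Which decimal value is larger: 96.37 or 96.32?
96.37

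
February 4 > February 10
False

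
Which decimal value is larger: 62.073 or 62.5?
62.5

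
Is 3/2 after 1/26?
Yes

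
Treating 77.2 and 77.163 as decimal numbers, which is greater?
77.2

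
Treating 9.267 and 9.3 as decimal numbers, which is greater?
9.3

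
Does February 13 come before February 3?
No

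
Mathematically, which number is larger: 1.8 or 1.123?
1.8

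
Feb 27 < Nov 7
True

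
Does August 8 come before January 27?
No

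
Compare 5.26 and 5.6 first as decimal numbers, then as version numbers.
As decimals: 5.26 < 5.6. As versions: v5.26 > v5.6 (minor version 26 > 6).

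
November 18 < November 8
False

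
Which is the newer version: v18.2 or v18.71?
v18.71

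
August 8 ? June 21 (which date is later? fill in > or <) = >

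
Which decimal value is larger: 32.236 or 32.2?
32.236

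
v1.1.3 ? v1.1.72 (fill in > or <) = <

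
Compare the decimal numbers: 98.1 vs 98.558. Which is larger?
98.558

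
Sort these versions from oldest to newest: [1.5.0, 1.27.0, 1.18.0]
[1.5.0, 1.18.0, 1.27.0]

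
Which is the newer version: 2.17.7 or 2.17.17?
2.17.17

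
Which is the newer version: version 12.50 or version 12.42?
version 12.50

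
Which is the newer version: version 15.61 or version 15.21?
version 15.61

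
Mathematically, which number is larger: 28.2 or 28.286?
28.286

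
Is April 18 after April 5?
Yes. Day 18 comes after day 5 in April — this is a date comparison, not a decimal one (the decimal 4.18 would be smaller than 4.5).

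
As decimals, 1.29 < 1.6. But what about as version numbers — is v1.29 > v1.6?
True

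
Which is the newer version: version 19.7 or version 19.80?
version 19.80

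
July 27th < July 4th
False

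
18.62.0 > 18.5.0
True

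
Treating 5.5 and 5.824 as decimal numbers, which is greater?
5.824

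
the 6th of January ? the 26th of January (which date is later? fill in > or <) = <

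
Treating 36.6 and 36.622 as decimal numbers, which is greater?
36.622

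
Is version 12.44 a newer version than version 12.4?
Yes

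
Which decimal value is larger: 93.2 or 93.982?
93.982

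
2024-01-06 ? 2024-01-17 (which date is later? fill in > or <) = <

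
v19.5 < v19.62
True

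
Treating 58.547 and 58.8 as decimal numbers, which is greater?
58.8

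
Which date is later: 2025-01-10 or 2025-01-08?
2025-01-10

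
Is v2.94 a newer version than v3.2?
No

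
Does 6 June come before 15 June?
Yes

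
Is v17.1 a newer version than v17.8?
No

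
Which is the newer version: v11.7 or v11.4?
v11.7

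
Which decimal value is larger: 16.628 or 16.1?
16.628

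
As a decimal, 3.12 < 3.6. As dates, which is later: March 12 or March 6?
March 12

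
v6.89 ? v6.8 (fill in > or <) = >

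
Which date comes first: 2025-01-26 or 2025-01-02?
2025-01-02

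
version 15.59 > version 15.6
True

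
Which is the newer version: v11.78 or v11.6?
v11.78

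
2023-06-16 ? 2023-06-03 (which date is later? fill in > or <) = >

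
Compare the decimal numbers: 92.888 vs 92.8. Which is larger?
92.888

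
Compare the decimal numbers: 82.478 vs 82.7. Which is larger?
82.7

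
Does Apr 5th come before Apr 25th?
Yes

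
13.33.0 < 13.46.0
True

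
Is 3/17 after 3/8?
Yes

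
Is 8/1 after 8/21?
No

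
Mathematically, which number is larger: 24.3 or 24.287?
24.3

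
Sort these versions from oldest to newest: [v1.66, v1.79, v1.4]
[v1.4, v1.66, v1.79]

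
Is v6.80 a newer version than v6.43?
Yes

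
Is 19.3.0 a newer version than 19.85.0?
No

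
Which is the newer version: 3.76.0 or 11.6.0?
11.6.0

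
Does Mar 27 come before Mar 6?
No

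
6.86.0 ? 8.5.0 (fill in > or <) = <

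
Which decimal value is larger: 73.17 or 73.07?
73.17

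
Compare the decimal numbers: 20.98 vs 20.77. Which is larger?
20.98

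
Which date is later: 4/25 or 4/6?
4/25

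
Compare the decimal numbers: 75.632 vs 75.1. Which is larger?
75.632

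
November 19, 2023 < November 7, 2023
False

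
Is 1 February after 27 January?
Yes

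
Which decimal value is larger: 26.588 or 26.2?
26.588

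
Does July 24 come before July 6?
No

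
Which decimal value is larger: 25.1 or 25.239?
25.239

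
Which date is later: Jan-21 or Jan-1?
Jan-21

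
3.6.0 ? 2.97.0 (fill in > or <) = >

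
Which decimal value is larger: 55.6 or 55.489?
55.6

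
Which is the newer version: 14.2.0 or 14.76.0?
14.76.0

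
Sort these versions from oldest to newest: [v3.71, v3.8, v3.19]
[v3.8, v3.19, v3.71]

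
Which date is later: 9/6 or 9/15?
9/15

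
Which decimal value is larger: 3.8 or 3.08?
3.8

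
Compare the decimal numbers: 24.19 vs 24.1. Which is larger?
24.19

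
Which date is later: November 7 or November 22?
November 22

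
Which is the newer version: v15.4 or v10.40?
v15.4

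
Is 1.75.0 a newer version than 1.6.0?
Yes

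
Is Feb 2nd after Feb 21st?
No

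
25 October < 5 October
False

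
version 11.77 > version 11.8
True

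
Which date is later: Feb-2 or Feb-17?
Feb-17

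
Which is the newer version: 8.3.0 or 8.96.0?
8.96.0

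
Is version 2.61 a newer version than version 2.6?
Yes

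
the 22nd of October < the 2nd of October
False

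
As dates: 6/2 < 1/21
False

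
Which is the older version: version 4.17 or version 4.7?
version 4.7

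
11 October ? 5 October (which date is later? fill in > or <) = >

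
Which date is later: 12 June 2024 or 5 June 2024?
12 June 2024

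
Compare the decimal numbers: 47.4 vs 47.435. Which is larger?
47.435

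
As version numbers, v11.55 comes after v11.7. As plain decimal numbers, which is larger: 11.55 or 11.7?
11.7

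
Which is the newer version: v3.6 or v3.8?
v3.8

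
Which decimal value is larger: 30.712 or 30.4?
30.712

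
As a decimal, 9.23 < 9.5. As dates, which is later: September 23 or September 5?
September 23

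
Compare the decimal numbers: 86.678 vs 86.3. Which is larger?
86.678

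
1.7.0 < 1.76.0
True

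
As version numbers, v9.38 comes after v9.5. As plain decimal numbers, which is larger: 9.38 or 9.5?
9.5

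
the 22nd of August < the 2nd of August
False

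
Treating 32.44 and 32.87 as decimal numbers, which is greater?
32.87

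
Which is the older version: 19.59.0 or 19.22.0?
19.22.0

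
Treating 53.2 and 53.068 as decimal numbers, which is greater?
53.2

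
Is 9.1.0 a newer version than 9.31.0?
No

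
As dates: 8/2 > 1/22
True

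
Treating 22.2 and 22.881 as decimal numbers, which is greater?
22.881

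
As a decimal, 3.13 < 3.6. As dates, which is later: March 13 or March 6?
March 13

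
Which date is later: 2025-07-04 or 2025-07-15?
2025-07-15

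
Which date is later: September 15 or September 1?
September 15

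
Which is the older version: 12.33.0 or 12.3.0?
12.3.0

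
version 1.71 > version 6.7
False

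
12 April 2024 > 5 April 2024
True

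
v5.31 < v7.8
True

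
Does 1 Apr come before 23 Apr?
Yes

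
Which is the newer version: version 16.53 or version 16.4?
version 16.53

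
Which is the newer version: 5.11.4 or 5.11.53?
5.11.53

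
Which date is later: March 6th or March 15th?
March 15th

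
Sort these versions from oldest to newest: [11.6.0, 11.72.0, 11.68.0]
[11.6.0, 11.68.0, 11.72.0]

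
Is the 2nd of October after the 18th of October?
No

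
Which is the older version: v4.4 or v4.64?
v4.4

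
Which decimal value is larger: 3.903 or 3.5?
3.903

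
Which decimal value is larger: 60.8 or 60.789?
60.8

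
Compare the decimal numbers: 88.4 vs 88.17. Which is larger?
88.4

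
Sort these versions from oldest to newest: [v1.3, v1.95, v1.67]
[v1.3, v1.67, v1.95]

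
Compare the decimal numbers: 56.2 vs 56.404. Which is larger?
56.404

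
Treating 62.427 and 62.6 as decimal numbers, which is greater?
62.6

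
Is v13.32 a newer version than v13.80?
No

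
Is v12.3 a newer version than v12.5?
No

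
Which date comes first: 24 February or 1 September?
24 February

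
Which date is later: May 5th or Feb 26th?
May 5th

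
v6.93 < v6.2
False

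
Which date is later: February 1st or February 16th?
February 16th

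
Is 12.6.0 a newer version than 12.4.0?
Yes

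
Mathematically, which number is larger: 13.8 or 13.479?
13.8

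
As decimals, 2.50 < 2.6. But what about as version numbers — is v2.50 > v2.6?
True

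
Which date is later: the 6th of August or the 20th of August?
the 20th of August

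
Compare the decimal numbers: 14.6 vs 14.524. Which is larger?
14.6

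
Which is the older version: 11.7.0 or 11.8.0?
11.7.0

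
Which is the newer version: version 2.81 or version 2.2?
version 2.81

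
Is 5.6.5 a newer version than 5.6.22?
No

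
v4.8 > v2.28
True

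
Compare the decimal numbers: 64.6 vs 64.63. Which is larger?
64.63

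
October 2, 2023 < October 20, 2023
True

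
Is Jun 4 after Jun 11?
No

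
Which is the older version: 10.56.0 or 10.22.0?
10.22.0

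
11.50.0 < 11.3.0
False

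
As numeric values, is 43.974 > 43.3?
True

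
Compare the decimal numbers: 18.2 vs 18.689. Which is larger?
18.689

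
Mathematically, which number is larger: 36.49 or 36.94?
36.94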